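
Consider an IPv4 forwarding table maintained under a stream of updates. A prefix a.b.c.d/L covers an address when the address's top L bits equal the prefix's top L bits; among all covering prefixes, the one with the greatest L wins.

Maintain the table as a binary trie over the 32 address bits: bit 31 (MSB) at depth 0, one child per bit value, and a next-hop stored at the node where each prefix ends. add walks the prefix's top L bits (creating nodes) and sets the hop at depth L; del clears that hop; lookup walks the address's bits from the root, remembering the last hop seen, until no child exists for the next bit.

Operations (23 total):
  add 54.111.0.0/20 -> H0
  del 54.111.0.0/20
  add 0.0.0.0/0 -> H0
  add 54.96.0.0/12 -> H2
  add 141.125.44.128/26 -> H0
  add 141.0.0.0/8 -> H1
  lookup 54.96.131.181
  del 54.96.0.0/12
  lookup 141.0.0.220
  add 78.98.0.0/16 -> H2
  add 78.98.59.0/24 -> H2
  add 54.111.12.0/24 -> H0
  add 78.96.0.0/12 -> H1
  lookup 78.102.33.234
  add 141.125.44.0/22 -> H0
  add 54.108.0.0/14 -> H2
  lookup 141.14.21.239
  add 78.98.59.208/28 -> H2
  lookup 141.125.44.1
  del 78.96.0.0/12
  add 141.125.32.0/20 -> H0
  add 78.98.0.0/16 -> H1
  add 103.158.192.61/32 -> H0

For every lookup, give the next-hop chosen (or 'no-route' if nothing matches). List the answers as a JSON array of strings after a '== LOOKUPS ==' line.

Process each operation:
  + 54.111.0.0/20 (H0) depth=20
  - 54.111.0.0/20 clear@20
  + 0.0.0.0/0 (H0) depth=0
  + 54.96.0.0/12 (H2) depth=12
  + 141.125.44.128/26 (H0) depth=26
  + 141.0.0.0/8 (H1) depth=8
  lookup 54.96.131.181: bits 001101100110 walk d0:H0→d1:-→d2:-→d3:-→d4:-→d5:-→d6:-→d7:-→d8:-→d9:-→d10:-→d11:-→d12:H2 -> H2
  - 54.96.0.0/12 clear@12
  lookup 141.0.0.220: bits 100011010 walk d0:H0→d1:-→d2:-→d3:-→d4:-→d5:-→d6:-→d7:-→d8:H1→d9:- -> H1
  + 78.98.0.0/16 (H2) depth=16
  + 78.98.59.0/24 (H2) depth=24
  + 54.111.12.0/24 (H0) depth=24
  + 78.96.0.0/12 (H1) depth=12
  lookup 78.102.33.234: bits 0100111001100 walk d0:H0→d1:-→d2:-→d3:-→d4:-→d5:-→d6:-→d7:-→d8:-→d9:-→d10:-→d11:-→d12:H1→d13:- -> H1
  + 141.125.44.0/22 (H0) depth=22
  + 54.108.0.0/14 (H2) depth=14
  lookup 141.14.21.239: bits 100011010 walk d0:H0→d1:-→d2:-→d3:-→d4:-→d5:-→d6:-→d7:-→d8:H1→d9:- -> H1
  + 78.98.59.208/28 (H2) depth=28
  lookup 141.125.44.1: bits 100011010111110100101100 walk d0:H0→d1:-→d2:-→d3:-→d4:-→d5:-→d6:-→d7:-→d8:H1→d9:-→d10:-→d11:-→d12:-→d13:-→d14:-→d15:-→d16:-→d17:-→d18:-→d19:-→d20:-→d21:-→d22:H0→d23:-→d24:- -> H0
  - 78.96.0.0/12 clear@12
  + 141.125.32.0/20 (H0) depth=20
  + 78.98.0.0/16 (H1) depth=16
  + 103.158.192.61/32 (H0) depth=32

== LOOKUPS ==
["H2","H1","H1","H1","H0"]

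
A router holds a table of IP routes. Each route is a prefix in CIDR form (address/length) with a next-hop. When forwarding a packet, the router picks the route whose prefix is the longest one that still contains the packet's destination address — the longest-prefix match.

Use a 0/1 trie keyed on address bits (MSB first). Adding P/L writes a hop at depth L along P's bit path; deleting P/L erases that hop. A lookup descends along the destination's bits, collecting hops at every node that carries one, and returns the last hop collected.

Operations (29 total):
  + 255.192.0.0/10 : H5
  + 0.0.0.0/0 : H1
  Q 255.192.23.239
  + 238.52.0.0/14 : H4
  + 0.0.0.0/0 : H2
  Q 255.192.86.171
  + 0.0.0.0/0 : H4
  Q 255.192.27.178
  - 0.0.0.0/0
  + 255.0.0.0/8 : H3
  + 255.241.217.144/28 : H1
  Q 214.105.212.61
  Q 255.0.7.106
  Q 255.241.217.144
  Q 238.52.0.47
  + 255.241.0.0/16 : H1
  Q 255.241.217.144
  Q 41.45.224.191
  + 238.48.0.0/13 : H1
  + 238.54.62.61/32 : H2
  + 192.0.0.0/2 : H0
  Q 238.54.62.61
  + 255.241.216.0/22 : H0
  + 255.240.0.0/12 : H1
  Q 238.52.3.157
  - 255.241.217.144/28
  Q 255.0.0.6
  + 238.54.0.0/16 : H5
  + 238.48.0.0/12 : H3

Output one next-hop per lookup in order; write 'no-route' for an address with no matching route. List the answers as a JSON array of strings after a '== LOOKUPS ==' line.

Trace:
  + 255.192.0.0/10 (H5) depth=10
  + 0.0.0.0/0 (H1) depth=0
  Q 255.192.23.239: descend 1111111111 ; hops seen [H1,H5] ; pick H5
  + 238.52.0.0/14 (H4) depth=14
  + 0.0.0.0/0 (H2) depth=0
  Q 255.192.86.171: descend 1111111111 ; hops seen [H2,H5] ; pick H5
  + 0.0.0.0/0 (H4) depth=0
  Q 255.192.27.178: descend 1111111111 ; hops seen [H4,H5] ; pick H5
  del 0.0.0.0/0 (clear depth 0)
  + 255.0.0.0/8 (H3) depth=8
  + 255.241.217.144/28 (H1) depth=28
  Q 214.105.212.61: descend 11 ; hops seen [∅] ; pick no-route
  Q 255.0.7.106: descend 11111111 ; hops seen [H3] ; pick H3
  Q 255.241.217.144: descend 1111111111110001110110011001 ; hops seen [H3,H5,H1] ; pick H1
  Q 238.52.0.47: descend 11101110001101 ; hops seen [H4] ; pick H4
  + 255.241.0.0/16 (H1) depth=16
  Q 255.241.217.144: descend 1111111111110001110110011001 ; hops seen [H3,H5,H1,H1] ; pick H1
  Q 41.45.224.191: descend ε ; hops seen [∅] ; pick no-route
  + 238.48.0.0/13 (H1) depth=13
  + 238.54.62.61/32 (H2) depth=32
  + 192.0.0.0/2 (H0) depth=2
  Q 238.54.62.61: descend 11101110001101100011111000111101 ; hops seen [H0,H1,H4,H2] ; pick H2
  + 255.241.216.0/22 (H0) depth=22
  + 255.240.0.0/12 (H1) depth=12
  Q 238.52.3.157: descend 11101110001101 ; hops seen [H0,H1,H4] ; pick H4
  del 255.241.217.144/28 (clear depth 28)
  Q 255.0.0.6: descend 11111111 ; hops seen [H0,H3] ; pick H3
  + 238.54.0.0/16 (H5) depth=16
  + 238.48.0.0/12 (H3) depth=12

== LOOKUPS ==
["H5","H5","H5","no-route","H3","H1","H4","H1","no-route","H2","H4","H3"]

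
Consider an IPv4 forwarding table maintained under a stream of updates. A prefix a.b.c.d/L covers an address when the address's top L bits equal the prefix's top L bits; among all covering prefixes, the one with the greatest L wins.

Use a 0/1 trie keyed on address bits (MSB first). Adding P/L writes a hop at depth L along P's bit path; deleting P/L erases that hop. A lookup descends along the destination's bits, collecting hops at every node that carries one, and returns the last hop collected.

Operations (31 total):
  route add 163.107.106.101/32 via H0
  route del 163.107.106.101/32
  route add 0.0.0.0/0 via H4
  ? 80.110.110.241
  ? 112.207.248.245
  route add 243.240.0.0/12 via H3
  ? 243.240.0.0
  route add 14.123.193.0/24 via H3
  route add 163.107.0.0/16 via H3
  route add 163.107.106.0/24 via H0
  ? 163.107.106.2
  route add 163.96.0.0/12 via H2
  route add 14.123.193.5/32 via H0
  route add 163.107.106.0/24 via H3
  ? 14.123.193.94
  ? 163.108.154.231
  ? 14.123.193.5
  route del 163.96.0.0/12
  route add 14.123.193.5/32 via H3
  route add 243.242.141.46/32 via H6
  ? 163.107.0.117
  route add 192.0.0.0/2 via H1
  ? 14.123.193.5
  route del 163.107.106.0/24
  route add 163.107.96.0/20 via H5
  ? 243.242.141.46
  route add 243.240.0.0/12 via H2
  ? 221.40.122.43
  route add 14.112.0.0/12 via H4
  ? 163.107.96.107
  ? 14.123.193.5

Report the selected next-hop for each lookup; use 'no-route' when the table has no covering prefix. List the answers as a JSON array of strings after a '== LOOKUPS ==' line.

Trace:
  add 163.107.106.101/32 -> H0 at depth 32
  del 163.107.106.101/32 (clear depth 32)
  add 0.0.0.0/0 -> H4 at depth 0
  ? 80.110.110.241  path d0:H4  best=H4
  ? 112.207.248.245  path d0:H4  best=H4
  add 243.240.0.0/12 -> H3 at depth 12
  ? 243.240.0.0  path d0:H4→d1:-→d2:-→d3:-→d4:-→d5:-→d6:-→d7:-→d8:-→d9:-→d10:-→d11:-→d12:H3  best=H3
  add 14.123.193.0/24 -> H3 at depth 24
  add 163.107.0.0/16 -> H3 at depth 16
  add 163.107.106.0/24 -> H0 at depth 24
  ? 163.107.106.2  path d0:H4→d1:-→d2:-→d3:-→d4:-→d5:-→d6:-→d7:-→d8:-→d9:-→d10:-→d11:-→d12:-→d13:-→d14:-→d15:-→d16:H3→d17:-→d18:-→d19:-→d20:-→d21:-→d22:-→d23:-→d24:H0→d25:-  best=H0
  add 163.96.0.0/12 -> H2 at depth 12
  add 14.123.193.5/32 -> H0 at depth 32
  add 163.107.106.0/24 -> H3 at depth 24
  ? 14.123.193.94  path d0:H4→d1:-→d2:-→d3:-→d4:-→d5:-→d6:-→d7:-→d8:-→d9:-→d10:-→d11:-→d12:-→d13:-→d14:-→d15:-→d16:-→d17:-→d18:-→d19:-→d20:-→d21:-→d22:-→d23:-→d24:H3→d25:-  best=H3
  ? 163.108.154.231  path d0:H4→d1:-→d2:-→d3:-→d4:-→d5:-→d6:-→d7:-→d8:-→d9:-→d10:-→d11:-→d12:H2→d13:-  best=H2
  ? 14.123.193.5  path d0:H4→d1:-→d2:-→d3:-→d4:-→d5:-→d6:-→d7:-→d8:-→d9:-→d10:-→d11:-→d12:-→d13:-→d14:-→d15:-→d16:-→d17:-→d18:-→d19:-→d20:-→d21:-→d22:-→d23:-→d24:H3→d25:-→d26:-→d27:-→d28:-→d29:-→d30:-→d31:-→d32:H0  best=H0
  del 163.96.0.0/12 (clear depth 12)
  add 14.123.193.5/32 -> H3 at depth 32
  add 243.242.141.46/32 -> H6 at depth 32
  ? 163.107.0.117  path d0:H4→d1:-→d2:-→d3:-→d4:-→d5:-→d6:-→d7:-→d8:-→d9:-→d10:-→d11:-→d12:-→d13:-→d14:-→d15:-→d16:H3→d17:-  best=H3
  add 192.0.0.0/2 -> H1 at depth 2
  ? 14.123.193.5  path d0:H4→d1:-→d2:-→d3:-→d4:-→d5:-→d6:-→d7:-→d8:-→d9:-→d10:-→d11:-→d12:-→d13:-→d14:-→d15:-→d16:-→d17:-→d18:-→d19:-→d20:-→d21:-→d22:-→d23:-→d24:H3→d25:-→d26:-→d27:-→d28:-→d29:-→d30:-→d31:-→d32:H3  best=H3
  del 163.107.106.0/24 (clear depth 24)
  add 163.107.96.0/20 -> H5 at depth 20
  ? 243.242.141.46  path d0:H4→d1:-→d2:H1→d3:-→d4:-→d5:-→d6:-→d7:-→d8:-→d9:-→d10:-→d11:-→d12:H3→d13:-→d14:-→d15:-→d16:-→d17:-→d18:-→d19:-→d20:-→d21:-→d22:-→d23:-→d24:-→d25:-→d26:-→d27:-→d28:-→d29:-→d30:-→d31:-→d32:H6  best=H6
  add 243.240.0.0/12 -> H2 at depth 12
  ? 221.40.122.43  path d0:H4→d1:-→d2:H1  best=H1
  add 14.112.0.0/12 -> H4 at depth 12
  ? 163.107.96.107  path d0:H4→d1:-→d2:-→d3:-→d4:-→d5:-→d6:-→d7:-→d8:-→d9:-→d10:-→d11:-→d12:-→d13:-→d14:-→d15:-→d16:H3→d17:-→d18:-→d19:-→d20:H5  best=H5
  ? 14.123.193.5  path d0:H4→d1:-→d2:-→d3:-→d4:-→d5:-→d6:-→d7:-→d8:-→d9:-→d10:-→d11:-→d12:H4→d13:-→d14:-→d15:-→d16:-→d17:-→d18:-→d19:-→d20:-→d21:-→d22:-→d23:-→d24:H3→d25:-→d26:-→d27:-→d28:-→d29:-→d30:-→d31:-→d32:H3  best=H3

== LOOKUPS ==
["H4","H4","H3","H0","H3","H2","H0","H3","H3","H6","H1","H5","H3"]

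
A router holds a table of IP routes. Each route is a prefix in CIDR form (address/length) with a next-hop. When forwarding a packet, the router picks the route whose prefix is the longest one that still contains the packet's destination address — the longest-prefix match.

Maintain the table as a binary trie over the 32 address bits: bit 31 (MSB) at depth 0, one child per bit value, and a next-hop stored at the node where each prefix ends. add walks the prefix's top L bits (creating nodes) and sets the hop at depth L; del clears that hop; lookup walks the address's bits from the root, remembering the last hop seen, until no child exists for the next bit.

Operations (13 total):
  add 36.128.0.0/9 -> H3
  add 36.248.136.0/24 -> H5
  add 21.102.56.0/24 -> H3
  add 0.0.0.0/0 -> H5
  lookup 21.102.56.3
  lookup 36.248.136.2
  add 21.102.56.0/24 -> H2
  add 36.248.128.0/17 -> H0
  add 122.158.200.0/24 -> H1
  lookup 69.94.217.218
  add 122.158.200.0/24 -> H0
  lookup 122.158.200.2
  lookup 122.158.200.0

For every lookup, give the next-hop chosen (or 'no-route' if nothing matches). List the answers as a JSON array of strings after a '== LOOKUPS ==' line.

Apply in order:
  + 36.128.0.0/9 (H3) depth=9
  + 36.248.136.0/24 (H5) depth=24
  + 21.102.56.0/24 (H3) depth=24
  + 0.0.0.0/0 (H5) depth=0
  lookup 21.102.56.3: bits 000101010110011000111000 walk d0:H5→d1:-→d2:-→d3:-→d4:-→d5:-→d6:-→d7:-→d8:-→d9:-→d10:-→d11:-→d12:-→d13:-→d14:-→d15:-→d16:-→d17:-→d18:-→d19:-→d20:-→d21:-→d22:-→d23:-→d24:H3 -> H3
  lookup 36.248.136.2: bits 001001001111100010001000 walk d0:H5→d1:-→d2:-→d3:-→d4:-→d5:-→d6:-→d7:-→d8:-→d9:H3→d10:-→d11:-→d12:-→d13:-→d14:-→d15:-→d16:-→d17:-→d18:-→d19:-→d20:-→d21:-→d22:-→d23:-→d24:H5 -> H5
  + 21.102.56.0/24 (H2) depth=24
  + 36.248.128.0/17 (H0) depth=17
  + 122.158.200.0/24 (H1) depth=24
  lookup 69.94.217.218: bits 01 walk d0:H5→d1:-→d2:- -> H5
  + 122.158.200.0/24 (H0) depth=24
  lookup 122.158.200.2: bits 011110101001111011001000 walk d0:H5→d1:-→d2:-→d3:-→d4:-→d5:-→d6:-→d7:-→d8:-→d9:-→d10:-→d11:-→d12:-→d13:-→d14:-→d15:-→d16:-→d17:-→d18:-→d19:-→d20:-→d21:-→d22:-→d23:-→d24:H0 -> H0
  lookup 122.158.200.0: bits 011110101001111011001000 walk d0:H5→d1:-→d2:-→d3:-→d4:-→d5:-→d6:-→d7:-→d8:-→d9:-→d10:-→d11:-→d12:-→d13:-→d14:-→d15:-→d16:-→d17:-→d18:-→d19:-→d20:-→d21:-→d22:-→d23:-→d24:H0 -> H0

== LOOKUPS ==
["H3","H5","H5","H0","H0"]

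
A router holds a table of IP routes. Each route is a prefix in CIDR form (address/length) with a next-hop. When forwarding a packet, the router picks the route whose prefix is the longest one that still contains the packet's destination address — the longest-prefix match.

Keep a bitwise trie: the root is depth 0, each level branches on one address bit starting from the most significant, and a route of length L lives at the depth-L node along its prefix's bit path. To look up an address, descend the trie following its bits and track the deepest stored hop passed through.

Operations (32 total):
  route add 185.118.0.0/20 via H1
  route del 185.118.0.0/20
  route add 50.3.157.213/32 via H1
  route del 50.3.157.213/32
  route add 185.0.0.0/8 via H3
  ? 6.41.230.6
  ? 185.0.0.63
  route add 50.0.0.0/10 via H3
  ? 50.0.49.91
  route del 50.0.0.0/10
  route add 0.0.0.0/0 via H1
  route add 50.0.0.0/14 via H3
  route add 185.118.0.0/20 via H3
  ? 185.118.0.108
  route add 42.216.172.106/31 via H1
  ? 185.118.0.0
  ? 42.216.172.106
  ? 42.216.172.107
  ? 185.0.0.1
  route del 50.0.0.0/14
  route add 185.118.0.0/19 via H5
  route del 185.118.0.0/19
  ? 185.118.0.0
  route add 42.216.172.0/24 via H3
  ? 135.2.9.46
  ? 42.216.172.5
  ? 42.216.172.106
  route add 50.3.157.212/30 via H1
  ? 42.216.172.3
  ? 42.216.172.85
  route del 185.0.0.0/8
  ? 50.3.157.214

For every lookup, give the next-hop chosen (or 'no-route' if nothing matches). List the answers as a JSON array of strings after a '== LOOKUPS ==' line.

Apply in order:
  add 185.118.0.0/20 -> H1 at depth 20
  del 185.118.0.0/20 (clear depth 20)
  add 50.3.157.213/32 -> H1 at depth 32
  del 50.3.157.213/32 (clear depth 32)
  add 185.0.0.0/8 -> H3 at depth 8
  ? 6.41.230.6  path d0:-→d1:-→d2:-  best=no-route
  ? 185.0.0.63  path d0:-→d1:-→d2:-→d3:-→d4:-→d5:-→d6:-→d7:-→d8:H3→d9:-  best=H3
  add 50.0.0.0/10 -> H3 at depth 10
  ? 50.0.49.91  path d0:-→d1:-→d2:-→d3:-→d4:-→d5:-→d6:-→d7:-→d8:-→d9:-→d10:H3→d11:-→d12:-→d13:-→d14:-  best=H3
  del 50.0.0.0/10 (clear depth 10)
  add 0.0.0.0/0 -> H1 at depth 0
  add 50.0.0.0/14 -> H3 at depth 14
  add 185.118.0.0/20 -> H3 at depth 20
  ? 185.118.0.108  path d0:H1→d1:-→d2:-→d3:-→d4:-→d5:-→d6:-→d7:-→d8:H3→d9:-→d10:-→d11:-→d12:-→d13:-→d14:-→d15:-→d16:-→d17:-→d18:-→d19:-→d20:H3  best=H3
  add 42.216.172.106/31 -> H1 at depth 31
  ? 185.118.0.0  path d0:H1→d1:-→d2:-→d3:-→d4:-→d5:-→d6:-→d7:-→d8:H3→d9:-→d10:-→d11:-→d12:-→d13:-→d14:-→d15:-→d16:-→d17:-→d18:-→d19:-→d20:H3  best=H3
  ? 42.216.172.106  path d0:H1→d1:-→d2:-→d3:-→d4:-→d5:-→d6:-→d7:-→d8:-→d9:-→d10:-→d11:-→d12:-→d13:-→d14:-→d15:-→d16:-→d17:-→d18:-→d19:-→d20:-→d21:-→d22:-→d23:-→d24:-→d25:-→d26:-→d27:-→d28:-→d29:-→d30:-→d31:H1  best=H1
  ? 42.216.172.107  path d0:H1→d1:-→d2:-→d3:-→d4:-→d5:-→d6:-→d7:-→d8:-→d9:-→d10:-→d11:-→d12:-→d13:-→d14:-→d15:-→d16:-→d17:-→d18:-→d19:-→d20:-→d21:-→d22:-→d23:-→d24:-→d25:-→d26:-→d27:-→d28:-→d29:-→d30:-→d31:H1  best=H1
  ? 185.0.0.1  path d0:H1→d1:-→d2:-→d3:-→d4:-→d5:-→d6:-→d7:-→d8:H3→d9:-  best=H3
  del 50.0.0.0/14 (clear depth 14)
  add 185.118.0.0/19 -> H5 at depth 19
  del 185.118.0.0/19 (clear depth 19)
  ? 185.118.0.0  path d0:H1→d1:-→d2:-→d3:-→d4:-→d5:-→d6:-→d7:-→d8:H3→d9:-→d10:-→d11:-→d12:-→d13:-→d14:-→d15:-→d16:-→d17:-→d18:-→d19:-→d20:H3  best=H3
  add 42.216.172.0/24 -> H3 at depth 24
  ? 135.2.9.46  path d0:H1→d1:-→d2:-  best=H1
  ? 42.216.172.5  path d0:H1→d1:-→d2:-→d3:-→d4:-→d5:-→d6:-→d7:-→d8:-→d9:-→d10:-→d11:-→d12:-→d13:-→d14:-→d15:-→d16:-→d17:-→d18:-→d19:-→d20:-→d21:-→d22:-→d23:-→d24:H3→d25:-  best=H3
  ? 42.216.172.106  path d0:H1→d1:-→d2:-→d3:-→d4:-→d5:-→d6:-→d7:-→d8:-→d9:-→d10:-→d11:-→d12:-→d13:-→d14:-→d15:-→d16:-→d17:-→d18:-→d19:-→d20:-→d21:-→d22:-→d23:-→d24:H3→d25:-→d26:-→d27:-→d28:-→d29:-→d30:-→d31:H1  best=H1
  add 50.3.157.212/30 -> H1 at depth 30
  ? 42.216.172.3  path d0:H1→d1:-→d2:-→d3:-→d4:-→d5:-→d6:-→d7:-→d8:-→d9:-→d10:-→d11:-→d12:-→d13:-→d14:-→d15:-→d16:-→d17:-→d18:-→d19:-→d20:-→d21:-→d22:-→d23:-→d24:H3→d25:-  best=H3
  ? 42.216.172.85  path d0:H1→d1:-→d2:-→d3:-→d4:-→d5:-→d6:-→d7:-→d8:-→d9:-→d10:-→d11:-→d12:-→d13:-→d14:-→d15:-→d16:-→d17:-→d18:-→d19:-→d20:-→d21:-→d22:-→d23:-→d24:H3→d25:-→d26:-  best=H3
  del 185.0.0.0/8 (clear depth 8)
  ? 50.3.157.214  path d0:H1→d1:-→d2:-→d3:-→d4:-→d5:-→d6:-→d7:-→d8:-→d9:-→d10:-→d11:-→d12:-→d13:-→d14:-→d15:-→d16:-→d17:-→d18:-→d19:-→d20:-→d21:-→d22:-→d23:-→d24:-→d25:-→d26:-→d27:-→d28:-→d29:-→d30:H1  best=H1

== LOOKUPS ==
["no-route","H3","H3","H3","H3","H1","H1","H3","H3","H1","H3","H1","H3","H3","H1"]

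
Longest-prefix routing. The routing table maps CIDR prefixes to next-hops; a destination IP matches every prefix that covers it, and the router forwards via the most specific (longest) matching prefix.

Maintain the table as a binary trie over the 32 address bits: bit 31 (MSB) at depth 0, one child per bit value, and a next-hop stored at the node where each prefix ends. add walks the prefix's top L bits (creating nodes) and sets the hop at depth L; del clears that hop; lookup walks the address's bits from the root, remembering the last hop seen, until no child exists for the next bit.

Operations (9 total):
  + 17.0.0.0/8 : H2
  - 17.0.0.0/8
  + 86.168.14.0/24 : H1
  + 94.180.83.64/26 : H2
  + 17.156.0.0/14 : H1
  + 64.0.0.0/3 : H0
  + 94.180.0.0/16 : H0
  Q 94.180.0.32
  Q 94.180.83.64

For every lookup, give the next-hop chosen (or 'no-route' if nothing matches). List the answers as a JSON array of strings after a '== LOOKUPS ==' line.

Trace:
  + 17.0.0.0/8 (H2) depth=8
  del 17.0.0.0/8 (clear depth 8)
  + 86.168.14.0/24 (H1) depth=24
  + 94.180.83.64/26 (H2) depth=26
  + 17.156.0.0/14 (H1) depth=14
  + 64.0.0.0/3 (H0) depth=3
  + 94.180.0.0/16 (H0) depth=16
  Q 94.180.0.32: descend 01011110101101000 ; hops seen [H0,H0] ; pick H0
  Q 94.180.83.64: descend 01011110101101000101001101 ; hops seen [H0,H0,H2] ; pick H2

== LOOKUPS ==
["H0","H2"]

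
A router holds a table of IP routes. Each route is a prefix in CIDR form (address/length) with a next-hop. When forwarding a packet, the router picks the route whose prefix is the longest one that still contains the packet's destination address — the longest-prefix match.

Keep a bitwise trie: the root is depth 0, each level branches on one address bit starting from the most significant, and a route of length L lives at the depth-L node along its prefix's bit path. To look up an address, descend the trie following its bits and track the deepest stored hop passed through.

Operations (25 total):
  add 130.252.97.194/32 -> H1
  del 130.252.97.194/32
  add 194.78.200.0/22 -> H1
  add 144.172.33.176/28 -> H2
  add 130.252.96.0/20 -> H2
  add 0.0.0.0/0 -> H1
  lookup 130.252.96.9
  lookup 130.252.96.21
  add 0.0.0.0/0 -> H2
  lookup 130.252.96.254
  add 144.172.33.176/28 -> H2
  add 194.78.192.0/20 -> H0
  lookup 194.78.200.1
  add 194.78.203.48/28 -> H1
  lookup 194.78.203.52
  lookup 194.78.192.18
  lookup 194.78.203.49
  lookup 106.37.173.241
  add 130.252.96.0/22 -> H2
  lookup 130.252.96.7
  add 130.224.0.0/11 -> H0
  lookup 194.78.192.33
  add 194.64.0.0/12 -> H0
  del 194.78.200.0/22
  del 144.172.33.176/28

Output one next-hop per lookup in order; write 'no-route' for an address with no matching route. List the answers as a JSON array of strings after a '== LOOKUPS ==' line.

Apply in order:
  + 130.252.97.194/32 (H1) depth=32
  - 130.252.97.194/32 clear@32
  + 194.78.200.0/22 (H1) depth=22
  + 144.172.33.176/28 (H2) depth=28
  + 130.252.96.0/20 (H2) depth=20
  + 0.0.0.0/0 (H1) depth=0
  lookup 130.252.96.9: bits 10000010111111000110000 walk d0:H1→d1:-→d2:-→d3:-→d4:-→d5:-→d6:-→d7:-→d8:-→d9:-→d10:-→d11:-→d12:-→d13:-→d14:-→d15:-→d16:-→d17:-→d18:-→d19:-→d20:H2→d21:-→d22:-→d23:- -> H2
  lookup 130.252.96.21: bits 10000010111111000110000 walk d0:H1→d1:-→d2:-→d3:-→d4:-→d5:-→d6:-→d7:-→d8:-→d9:-→d10:-→d11:-→d12:-→d13:-→d14:-→d15:-→d16:-→d17:-→d18:-→d19:-→d20:H2→d21:-→d22:-→d23:- -> H2
  + 0.0.0.0/0 (H2) depth=0
  lookup 130.252.96.254: bits 10000010111111000110000 walk d0:H2→d1:-→d2:-→d3:-→d4:-→d5:-→d6:-→d7:-→d8:-→d9:-→d10:-→d11:-→d12:-→d13:-→d14:-→d15:-→d16:-→d17:-→d18:-→d19:-→d20:H2→d21:-→d22:-→d23:- -> H2
  + 144.172.33.176/28 (H2) depth=28
  + 194.78.192.0/20 (H0) depth=20
  lookup 194.78.200.1: bits 1100001001001110110010 walk d0:H2→d1:-→d2:-→d3:-→d4:-→d5:-→d6:-→d7:-→d8:-→d9:-→d10:-→d11:-→d12:-→d13:-→d14:-→d15:-→d16:-→d17:-→d18:-→d19:-→d20:H0→d21:-→d22:H1 -> H1
  + 194.78.203.48/28 (H1) depth=28
  lookup 194.78.203.52: bits 1100001001001110110010110011 walk d0:H2→d1:-→d2:-→d3:-→d4:-→d5:-→d6:-→d7:-→d8:-→d9:-→d10:-→d11:-→d12:-→d13:-→d14:-→d15:-→d16:-→d17:-→d18:-→d19:-→d20:H0→d21:-→d22:H1→d23:-→d24:-→d25:-→d26:-→d27:-→d28:H1 -> H1
  lookup 194.78.192.18: bits 11000010010011101100 walk d0:H2→d1:-→d2:-→d3:-→d4:-→d5:-→d6:-→d7:-→d8:-→d9:-→d10:-→d11:-→d12:-→d13:-→d14:-→d15:-→d16:-→d17:-→d18:-→d19:-→d20:H0 -> H0
  lookup 194.78.203.49: bits 1100001001001110110010110011 walk d0:H2→d1:-→d2:-→d3:-→d4:-→d5:-→d6:-→d7:-→d8:-→d9:-→d10:-→d11:-→d12:-→d13:-→d14:-→d15:-→d16:-→d17:-→d18:-→d19:-→d20:H0→d21:-→d22:H1→d23:-→d24:-→d25:-→d26:-→d27:-→d28:H1 -> H1
  lookup 106.37.173.241: bits ε walk d0:H2 -> H2
  + 130.252.96.0/22 (H2) depth=22
  lookup 130.252.96.7: bits 10000010111111000110000 walk d0:H2→d1:-→d2:-→d3:-→d4:-→d5:-→d6:-→d7:-→d8:-→d9:-→d10:-→d11:-→d12:-→d13:-→d14:-→d15:-→d16:-→d17:-→d18:-→d19:-→d20:H2→d21:-→d22:H2→d23:- -> H2
  + 130.224.0.0/11 (H0) depth=11
  lookup 194.78.192.33: bits 11000010010011101100 walk d0:H2→d1:-→d2:-→d3:-→d4:-→d5:-→d6:-→d7:-→d8:-→d9:-→d10:-→d11:-→d12:-→d13:-→d14:-→d15:-→d16:-→d17:-→d18:-→d19:-→d20:H0 -> H0
  + 194.64.0.0/12 (H0) depth=12
  - 194.78.200.0/22 clear@22
  - 144.172.33.176/28 clear@28

== LOOKUPS ==
["H2","H2","H2","H1","H1","H0","H1","H2","H2","H0"]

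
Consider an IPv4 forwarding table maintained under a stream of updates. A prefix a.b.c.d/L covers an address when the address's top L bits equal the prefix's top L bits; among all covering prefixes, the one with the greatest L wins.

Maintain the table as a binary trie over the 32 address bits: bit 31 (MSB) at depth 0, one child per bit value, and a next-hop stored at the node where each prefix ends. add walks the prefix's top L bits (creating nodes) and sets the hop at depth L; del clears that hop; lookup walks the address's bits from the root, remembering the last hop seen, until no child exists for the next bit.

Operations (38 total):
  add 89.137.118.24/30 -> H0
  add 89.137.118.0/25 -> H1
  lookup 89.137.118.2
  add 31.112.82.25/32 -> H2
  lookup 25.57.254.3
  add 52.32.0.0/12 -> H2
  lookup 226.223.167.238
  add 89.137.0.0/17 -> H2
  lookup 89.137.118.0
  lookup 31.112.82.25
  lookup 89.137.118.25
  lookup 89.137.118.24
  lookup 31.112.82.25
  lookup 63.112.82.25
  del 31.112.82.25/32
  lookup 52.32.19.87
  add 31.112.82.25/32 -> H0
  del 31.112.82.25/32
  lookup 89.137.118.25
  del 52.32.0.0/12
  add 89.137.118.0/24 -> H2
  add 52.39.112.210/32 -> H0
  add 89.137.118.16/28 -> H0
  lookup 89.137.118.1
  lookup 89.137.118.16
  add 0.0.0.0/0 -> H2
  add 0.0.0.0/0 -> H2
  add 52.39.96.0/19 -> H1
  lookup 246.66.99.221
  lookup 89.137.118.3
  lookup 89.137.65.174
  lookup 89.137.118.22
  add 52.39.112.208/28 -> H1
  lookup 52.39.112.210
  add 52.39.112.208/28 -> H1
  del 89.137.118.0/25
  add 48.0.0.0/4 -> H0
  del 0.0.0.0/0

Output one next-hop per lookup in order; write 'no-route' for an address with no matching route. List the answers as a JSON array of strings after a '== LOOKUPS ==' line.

Apply in order:
  + 89.137.118.24/30 (H0) depth=30
  + 89.137.118.0/25 (H1) depth=25
  Q 89.137.118.2: descend 010110011000100101110110000 ; hops seen [H1] ; pick H1
  + 31.112.82.25/32 (H2) depth=32
  Q 25.57.254.3: descend 00011 ; hops seen [∅] ; pick no-route
  + 52.32.0.0/12 (H2) depth=12
  Q 226.223.167.238: descend ε ; hops seen [∅] ; pick no-route
  + 89.137.0.0/17 (H2) depth=17
  Q 89.137.118.0: descend 010110011000100101110110000 ; hops seen [H2,H1] ; pick H1
  Q 31.112.82.25: descend 00011111011100000101001000011001 ; hops seen [H2] ; pick H2
  Q 89.137.118.25: descend 010110011000100101110110000110 ; hops seen [H2,H1,H0] ; pick H0
  Q 89.137.118.24: descend 010110011000100101110110000110 ; hops seen [H2,H1,H0] ; pick H0
  Q 31.112.82.25: descend 00011111011100000101001000011001 ; hops seen [H2] ; pick H2
  Q 63.112.82.25: descend 0011 ; hops seen [∅] ; pick no-route
  del 31.112.82.25/32 (clear depth 32)
  Q 52.32.19.87: descend 001101000010 ; hops seen [H2] ; pick H2
  + 31.112.82.25/32 (H0) depth=32
  del 31.112.82.25/32 (clear depth 32)
  Q 89.137.118.25: descend 010110011000100101110110000110 ; hops seen [H2,H1,H0] ; pick H0
  del 52.32.0.0/12 (clear depth 12)
  + 89.137.118.0/24 (H2) depth=24
  + 52.39.112.210/32 (H0) depth=32
  + 89.137.118.16/28 (H0) depth=28
  Q 89.137.118.1: descend 010110011000100101110110000 ; hops seen [H2,H2,H1] ; pick H1
  Q 89.137.118.16: descend 0101100110001001011101100001 ; hops seen [H2,H2,H1,H0] ; pick H0
  + 0.0.0.0/0 (H2) depth=0
  + 0.0.0.0/0 (H2) depth=0
  + 52.39.96.0/19 (H1) depth=19
  Q 246.66.99.221: descend ε ; hops seen [H2] ; pick H2
  Q 89.137.118.3: descend 010110011000100101110110000 ; hops seen [H2,H2,H2,H1] ; pick H1
  Q 89.137.65.174: descend 010110011000100101 ; hops seen [H2,H2] ; pick H2
  Q 89.137.118.22: descend 0101100110001001011101100001 ; hops seen [H2,H2,H2,H1,H0] ; pick H0
  + 52.39.112.208/28 (H1) depth=28
  Q 52.39.112.210: descend 00110100001001110111000011010010 ; hops seen [H2,H1,H1,H0] ; pick H0
  + 52.39.112.208/28 (H1) depth=28
  del 89.137.118.0/25 (clear depth 25)
  + 48.0.0.0/4 (H0) depth=4
  del 0.0.0.0/0 (clear depth 0)

== LOOKUPS ==
["H1","no-route","no-route","H1","H2","H0","H0","H2","no-route","H2","H0","H1","H0","H2","H1","H2","H0","H0"]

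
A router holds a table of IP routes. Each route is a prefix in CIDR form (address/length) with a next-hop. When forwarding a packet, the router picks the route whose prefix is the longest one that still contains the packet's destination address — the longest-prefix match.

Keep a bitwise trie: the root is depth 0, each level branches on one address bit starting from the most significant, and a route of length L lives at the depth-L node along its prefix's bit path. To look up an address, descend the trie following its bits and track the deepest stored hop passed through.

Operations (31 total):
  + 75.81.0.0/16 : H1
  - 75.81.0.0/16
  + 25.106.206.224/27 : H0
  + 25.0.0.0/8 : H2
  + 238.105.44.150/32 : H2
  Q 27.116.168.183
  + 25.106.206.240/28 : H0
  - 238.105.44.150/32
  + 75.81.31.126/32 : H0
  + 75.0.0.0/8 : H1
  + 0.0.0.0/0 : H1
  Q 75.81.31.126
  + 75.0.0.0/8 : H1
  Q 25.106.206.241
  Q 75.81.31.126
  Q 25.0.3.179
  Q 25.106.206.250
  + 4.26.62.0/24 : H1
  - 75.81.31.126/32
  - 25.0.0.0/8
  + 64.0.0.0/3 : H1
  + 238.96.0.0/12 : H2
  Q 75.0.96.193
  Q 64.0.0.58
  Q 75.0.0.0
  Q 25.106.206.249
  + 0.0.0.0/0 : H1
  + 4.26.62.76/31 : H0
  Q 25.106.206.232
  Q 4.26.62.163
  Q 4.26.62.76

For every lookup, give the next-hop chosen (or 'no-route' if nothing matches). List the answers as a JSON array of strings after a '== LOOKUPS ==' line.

Apply in order:
  add 75.81.0.0/16 -> H1 at depth 16
  - 75.81.0.0/16 clear@16
  add 25.106.206.224/27 -> H0 at depth 27
  add 25.0.0.0/8 -> H2 at depth 8
  add 238.105.44.150/32 -> H2 at depth 32
  lookup 27.116.168.183: bits 000110 walk d0:-→d1:-→d2:-→d3:-→d4:-→d5:-→d6:- -> no-route
  add 25.106.206.240/28 -> H0 at depth 28
  - 238.105.44.150/32 clear@32
  add 75.81.31.126/32 -> H0 at depth 32
  add 75.0.0.0/8 -> H1 at depth 8
  add 0.0.0.0/0 -> H1 at depth 0
  lookup 75.81.31.126: bits 01001011010100010001111101111110 walk d0:H1→d1:-→d2:-→d3:-→d4:-→d5:-→d6:-→d7:-→d8:H1→d9:-→d10:-→d11:-→d12:-→d13:-→d14:-→d15:-→d16:-→d17:-→d18:-→d19:-→d20:-→d21:-→d22:-→d23:-→d24:-→d25:-→d26:-→d27:-→d28:-→d29:-→d30:-→d31:-→d32:H0 -> H0
  add 75.0.0.0/8 -> H1 at depth 8
  lookup 25.106.206.241: bits 0001100101101010110011101111 walk d0:H1→d1:-→d2:-→d3:-→d4:-→d5:-→d6:-→d7:-→d8:H2→d9:-→d10:-→d11:-→d12:-→d13:-→d14:-→d15:-→d16:-→d17:-→d18:-→d19:-→d20:-→d21:-→d22:-→d23:-→d24:-→d25:-→d26:-→d27:H0→d28:H0 -> H0
  lookup 75.81.31.126: bits 01001011010100010001111101111110 walk d0:H1→d1:-→d2:-→d3:-→d4:-→d5:-→d6:-→d7:-→d8:H1→d9:-→d10:-→d11:-→d12:-→d13:-→d14:-→d15:-→d16:-→d17:-→d18:-→d19:-→d20:-→d21:-→d22:-→d23:-→d24:-→d25:-→d26:-→d27:-→d28:-→d29:-→d30:-→d31:-→d32:H0 -> H0
  lookup 25.0.3.179: bits 000110010 walk d0:H1→d1:-→d2:-→d3:-→d4:-→d5:-→d6:-→d7:-→d8:H2→d9:- -> H2
  lookup 25.106.206.250: bits 0001100101101010110011101111 walk d0:H1→d1:-→d2:-→d3:-→d4:-→d5:-→d6:-→d7:-→d8:H2→d9:-→d10:-→d11:-→d12:-→d13:-→d14:-→d15:-→d16:-→d17:-→d18:-→d19:-→d20:-→d21:-→d22:-→d23:-→d24:-→d25:-→d26:-→d27:H0→d28:H0 -> H0
  add 4.26.62.0/24 -> H1 at depth 24
  - 75.81.31.126/32 clear@32
  - 25.0.0.0/8 clear@8
  add 64.0.0.0/3 -> H1 at depth 3
  add 238.96.0.0/12 -> H2 at depth 12
  lookup 75.0.96.193: bits 010010110 walk d0:H1→d1:-→d2:-→d3:H1→d4:-→d5:-→d6:-→d7:-→d8:H1→d9:- -> H1
  lookup 64.0.0.58: bits 0100 walk d0:H1→d1:-→d2:-→d3:H1→d4:- -> H1
  lookup 75.0.0.0: bits 010010110 walk d0:H1→d1:-→d2:-→d3:H1→d4:-→d5:-→d6:-→d7:-→d8:H1→d9:- -> H1
  lookup 25.106.206.249: bits 0001100101101010110011101111 walk d0:H1→d1:-→d2:-→d3:-→d4:-→d5:-→d6:-→d7:-→d8:-→d9:-→d10:-→d11:-→d12:-→d13:-→d14:-→d15:-→d16:-→d17:-→d18:-→d19:-→d20:-→d21:-→d22:-→d23:-→d24:-→d25:-→d26:-→d27:H0→d28:H0 -> H0
  add 0.0.0.0/0 -> H1 at depth 0
  add 4.26.62.76/31 -> H0 at depth 31
  lookup 25.106.206.232: bits 000110010110101011001110111 walk d0:H1→d1:-→d2:-→d3:-→d4:-→d5:-→d6:-→d7:-→d8:-→d9:-→d10:-→d11:-→d12:-→d13:-→d14:-→d15:-→d16:-→d17:-→d18:-→d19:-→d20:-→d21:-→d22:-→d23:-→d24:-→d25:-→d26:-→d27:H0 -> H0
  lookup 4.26.62.163: bits 000001000001101000111110 walk d0:H1→d1:-→d2:-→d3:-→d4:-→d5:-→d6:-→d7:-→d8:-→d9:-→d10:-→d11:-→d12:-→d13:-→d14:-→d15:-→d16:-→d17:-→d18:-→d19:-→d20:-→d21:-→d22:-→d23:-→d24:H1 -> H1
  lookup 4.26.62.76: bits 0000010000011010001111100100110 walk d0:H1→d1:-→d2:-→d3:-→d4:-→d5:-→d6:-→d7:-→d8:-→d9:-→d10:-→d11:-→d12:-→d13:-→d14:-→d15:-→d16:-→d17:-→d18:-→d19:-→d20:-→d21:-→d22:-→d23:-→d24:H1→d25:-→d26:-→d27:-→d28:-→d29:-→d30:-→d31:H0 -> H0

== LOOKUPS ==
["no-route","H0","H0","H0","H2","H0","H1","H1","H1","H0","H0","H1","H0"]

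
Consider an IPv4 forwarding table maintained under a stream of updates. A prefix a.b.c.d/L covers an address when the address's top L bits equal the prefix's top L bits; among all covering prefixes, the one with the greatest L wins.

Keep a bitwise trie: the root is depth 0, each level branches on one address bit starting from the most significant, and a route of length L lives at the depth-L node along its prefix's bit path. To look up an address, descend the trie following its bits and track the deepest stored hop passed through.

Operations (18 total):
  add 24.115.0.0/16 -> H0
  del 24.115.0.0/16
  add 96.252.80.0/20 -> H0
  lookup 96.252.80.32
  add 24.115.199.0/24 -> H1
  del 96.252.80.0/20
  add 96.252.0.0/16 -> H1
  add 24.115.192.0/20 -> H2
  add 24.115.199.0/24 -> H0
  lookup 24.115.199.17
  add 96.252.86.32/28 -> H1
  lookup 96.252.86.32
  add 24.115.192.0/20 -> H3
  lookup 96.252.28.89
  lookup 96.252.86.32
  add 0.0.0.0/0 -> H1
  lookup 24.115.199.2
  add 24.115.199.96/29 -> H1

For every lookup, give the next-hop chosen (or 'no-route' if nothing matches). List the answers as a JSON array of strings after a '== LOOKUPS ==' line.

Apply in order:
  add 24.115.0.0/16 -> H0 at depth 16
  - 24.115.0.0/16 clear@16
  add 96.252.80.0/20 -> H0 at depth 20
  ? 96.252.80.32  path d0:-→d1:-→d2:-→d3:-→d4:-→d5:-→d6:-→d7:-→d8:-→d9:-→d10:-→d11:-→d12:-→d13:-→d14:-→d15:-→d16:-→d17:-→d18:-→d19:-→d20:H0  best=H0
  add 24.115.199.0/24 -> H1 at depth 24
  - 96.252.80.0/20 clear@20
  add 96.252.0.0/16 -> H1 at depth 16
  add 24.115.192.0/20 -> H2 at depth 20
  add 24.115.199.0/24 -> H0 at depth 24
  ? 24.115.199.17  path d0:-→d1:-→d2:-→d3:-→d4:-→d5:-→d6:-→d7:-→d8:-→d9:-→d10:-→d11:-→d12:-→d13:-→d14:-→d15:-→d16:-→d17:-→d18:-→d19:-→d20:H2→d21:-→d22:-→d23:-→d24:H0  best=H0
  add 96.252.86.32/28 -> H1 at depth 28
  ? 96.252.86.32  path d0:-→d1:-→d2:-→d3:-→d4:-→d5:-→d6:-→d7:-→d8:-→d9:-→d10:-→d11:-→d12:-→d13:-→d14:-→d15:-→d16:H1→d17:-→d18:-→d19:-→d20:-→d21:-→d22:-→d23:-→d24:-→d25:-→d26:-→d27:-→d28:H1  best=H1
  add 24.115.192.0/20 -> H3 at depth 20
  ? 96.252.28.89  path d0:-→d1:-→d2:-→d3:-→d4:-→d5:-→d6:-→d7:-→d8:-→d9:-→d10:-→d11:-→d12:-→d13:-→d14:-→d15:-→d16:H1→d17:-  best=H1
  ? 96.252.86.32  path d0:-→d1:-→d2:-→d3:-→d4:-→d5:-→d6:-→d7:-→d8:-→d9:-→d10:-→d11:-→d12:-→d13:-→d14:-→d15:-→d16:H1→d17:-→d18:-→d19:-→d20:-→d21:-→d22:-→d23:-→d24:-→d25:-→d26:-→d27:-→d28:H1  best=H1
  add 0.0.0.0/0 -> H1 at depth 0
  ? 24.115.199.2  path d0:H1→d1:-→d2:-→d3:-→d4:-→d5:-→d6:-→d7:-→d8:-→d9:-→d10:-→d11:-→d12:-→d13:-→d14:-→d15:-→d16:-→d17:-→d18:-→d19:-→d20:H3→d21:-→d22:-→d23:-→d24:H0  best=H0
  add 24.115.199.96/29 -> H1 at depth 29

== LOOKUPS ==
["H0","H0","H1","H1","H1","H0"]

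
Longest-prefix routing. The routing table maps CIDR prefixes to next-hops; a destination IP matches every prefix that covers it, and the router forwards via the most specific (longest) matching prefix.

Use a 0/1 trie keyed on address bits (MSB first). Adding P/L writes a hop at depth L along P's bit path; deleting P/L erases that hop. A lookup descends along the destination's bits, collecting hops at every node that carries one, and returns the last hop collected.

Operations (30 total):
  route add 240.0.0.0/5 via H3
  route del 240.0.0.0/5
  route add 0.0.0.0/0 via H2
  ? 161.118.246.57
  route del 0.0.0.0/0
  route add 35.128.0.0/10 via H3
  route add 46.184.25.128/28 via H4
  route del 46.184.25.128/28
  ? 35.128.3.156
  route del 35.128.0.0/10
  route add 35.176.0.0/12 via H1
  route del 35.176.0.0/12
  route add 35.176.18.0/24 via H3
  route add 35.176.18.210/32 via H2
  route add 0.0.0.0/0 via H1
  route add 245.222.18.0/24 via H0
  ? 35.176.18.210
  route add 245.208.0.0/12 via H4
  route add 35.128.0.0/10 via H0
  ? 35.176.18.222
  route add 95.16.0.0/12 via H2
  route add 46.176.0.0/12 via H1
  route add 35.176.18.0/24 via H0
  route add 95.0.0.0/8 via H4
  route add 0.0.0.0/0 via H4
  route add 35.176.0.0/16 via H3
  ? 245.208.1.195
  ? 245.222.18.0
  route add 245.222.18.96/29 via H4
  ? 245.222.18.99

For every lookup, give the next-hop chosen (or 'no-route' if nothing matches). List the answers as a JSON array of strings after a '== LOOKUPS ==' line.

Apply in order:
  + 240.0.0.0/5 (H3) depth=5
  del 240.0.0.0/5 (clear depth 5)
  + 0.0.0.0/0 (H2) depth=0
  Q 161.118.246.57: descend 1 ; hops seen [H2] ; pick H2
  del 0.0.0.0/0 (clear depth 0)
  + 35.128.0.0/10 (H3) depth=10
  + 46.184.25.128/28 (H4) depth=28
  del 46.184.25.128/28 (clear depth 28)
  Q 35.128.3.156: descend 0010001110 ; hops seen [H3] ; pick H3
  del 35.128.0.0/10 (clear depth 10)
  + 35.176.0.0/12 (H1) depth=12
  del 35.176.0.0/12 (clear depth 12)
  + 35.176.18.0/24 (H3) depth=24
  + 35.176.18.210/32 (H2) depth=32
  + 0.0.0.0/0 (H1) depth=0
  + 245.222.18.0/24 (H0) depth=24
  Q 35.176.18.210: descend 00100011101100000001001011010010 ; hops seen [H1,H3,H2] ; pick H2
  + 245.208.0.0/12 (H4) depth=12
  + 35.128.0.0/10 (H0) depth=10
  Q 35.176.18.222: descend 0010001110110000000100101101 ; hops seen [H1,H0,H3] ; pick H3
  + 95.16.0.0/12 (H2) depth=12
  + 46.176.0.0/12 (H1) depth=12
  + 35.176.18.0/24 (H0) depth=24
  + 95.0.0.0/8 (H4) depth=8
  + 0.0.0.0/0 (H4) depth=0
  + 35.176.0.0/16 (H3) depth=16
  Q 245.208.1.195: descend 111101011101 ; hops seen [H4,H4] ; pick H4
  Q 245.222.18.0: descend 111101011101111000010010 ; hops seen [H4,H4,H0] ; pick H0
  + 245.222.18.96/29 (H4) depth=29
  Q 245.222.18.99: descend 11110101110111100001001001100 ; hops seen [H4,H4,H0,H4] ; pick H4

== LOOKUPS ==
["H2","H3","H2","H3","H4","H0","H4"]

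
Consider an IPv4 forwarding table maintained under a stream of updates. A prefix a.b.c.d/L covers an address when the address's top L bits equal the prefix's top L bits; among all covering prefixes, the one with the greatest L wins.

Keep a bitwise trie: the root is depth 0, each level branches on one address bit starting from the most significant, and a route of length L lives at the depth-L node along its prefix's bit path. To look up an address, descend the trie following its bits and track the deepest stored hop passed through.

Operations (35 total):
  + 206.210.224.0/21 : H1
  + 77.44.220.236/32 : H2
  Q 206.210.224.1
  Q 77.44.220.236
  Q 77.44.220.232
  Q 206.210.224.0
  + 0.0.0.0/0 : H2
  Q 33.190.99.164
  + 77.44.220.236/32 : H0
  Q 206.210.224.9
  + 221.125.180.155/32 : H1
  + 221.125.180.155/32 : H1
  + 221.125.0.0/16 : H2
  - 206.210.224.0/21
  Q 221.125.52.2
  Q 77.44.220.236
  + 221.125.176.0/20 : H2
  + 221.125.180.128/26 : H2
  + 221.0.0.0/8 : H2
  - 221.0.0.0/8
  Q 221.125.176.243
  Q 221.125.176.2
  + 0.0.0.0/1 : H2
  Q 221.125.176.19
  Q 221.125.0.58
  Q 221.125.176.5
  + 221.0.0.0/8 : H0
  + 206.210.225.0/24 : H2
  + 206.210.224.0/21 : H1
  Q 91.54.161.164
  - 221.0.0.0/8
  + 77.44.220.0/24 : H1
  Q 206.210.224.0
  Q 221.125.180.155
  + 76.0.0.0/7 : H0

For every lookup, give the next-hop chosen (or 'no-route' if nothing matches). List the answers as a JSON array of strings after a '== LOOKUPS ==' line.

Trace:
  + 206.210.224.0/21 (H1) depth=21
  + 77.44.220.236/32 (H2) depth=32
  ? 206.210.224.1  path d0:-→d1:-→d2:-→d3:-→d4:-→d5:-→d6:-→d7:-→d8:-→d9:-→d10:-→d11:-→d12:-→d13:-→d14:-→d15:-→d16:-→d17:-→d18:-→d19:-→d20:-→d21:H1  best=H1
  ? 77.44.220.236  path d0:-→d1:-→d2:-→d3:-→d4:-→d5:-→d6:-→d7:-→d8:-→d9:-→d10:-→d11:-→d12:-→d13:-→d14:-→d15:-→d16:-→d17:-→d18:-→d19:-→d20:-→d21:-→d22:-→d23:-→d24:-→d25:-→d26:-→d27:-→d28:-→d29:-→d30:-→d31:-→d32:H2  best=H2
  ? 77.44.220.232  path d0:-→d1:-→d2:-→d3:-→d4:-→d5:-→d6:-→d7:-→d8:-→d9:-→d10:-→d11:-→d12:-→d13:-→d14:-→d15:-→d16:-→d17:-→d18:-→d19:-→d20:-→d21:-→d22:-→d23:-→d24:-→d25:-→d26:-→d27:-→d28:-→d29:-  best=no-route
  ? 206.210.224.0  path d0:-→d1:-→d2:-→d3:-→d4:-→d5:-→d6:-→d7:-→d8:-→d9:-→d10:-→d11:-→d12:-→d13:-→d14:-→d15:-→d16:-→d17:-→d18:-→d19:-→d20:-→d21:H1  best=H1
  + 0.0.0.0/0 (H2) depth=0
  ? 33.190.99.164  path d0:H2→d1:-  best=H2
  + 77.44.220.236/32 (H0) depth=32
  ? 206.210.224.9  path d0:H2→d1:-→d2:-→d3:-→d4:-→d5:-→d6:-→d7:-→d8:-→d9:-→d10:-→d11:-→d12:-→d13:-→d14:-→d15:-→d16:-→d17:-→d18:-→d19:-→d20:-→d21:H1  best=H1
  + 221.125.180.155/32 (H1) depth=32
  + 221.125.180.155/32 (H1) depth=32
  + 221.125.0.0/16 (H2) depth=16
  - 206.210.224.0/21 clear@21
  ? 221.125.52.2  path d0:H2→d1:-→d2:-→d3:-→d4:-→d5:-→d6:-→d7:-→d8:-→d9:-→d10:-→d11:-→d12:-→d13:-→d14:-→d15:-→d16:H2  best=H2
  ? 77.44.220.236  path d0:H2→d1:-→d2:-→d3:-→d4:-→d5:-→d6:-→d7:-→d8:-→d9:-→d10:-→d11:-→d12:-→d13:-→d14:-→d15:-→d16:-→d17:-→d18:-→d19:-→d20:-→d21:-→d22:-→d23:-→d24:-→d25:-→d26:-→d27:-→d28:-→d29:-→d30:-→d31:-→d32:H0  best=H0
  + 221.125.176.0/20 (H2) depth=20
  + 221.125.180.128/26 (H2) depth=26
  + 221.0.0.0/8 (H2) depth=8
  - 221.0.0.0/8 clear@8
  ? 221.125.176.243  path d0:H2→d1:-→d2:-→d3:-→d4:-→d5:-→d6:-→d7:-→d8:-→d9:-→d10:-→d11:-→d12:-→d13:-→d14:-→d15:-→d16:H2→d17:-→d18:-→d19:-→d20:H2→d21:-  best=H2
  ? 221.125.176.2  path d0:H2→d1:-→d2:-→d3:-→d4:-→d5:-→d6:-→d7:-→d8:-→d9:-→d10:-→d11:-→d12:-→d13:-→d14:-→d15:-→d16:H2→d17:-→d18:-→d19:-→d20:H2→d21:-  best=H2
  + 0.0.0.0/1 (H2) depth=1
  ? 221.125.176.19  path d0:H2→d1:-→d2:-→d3:-→d4:-→d5:-→d6:-→d7:-→d8:-→d9:-→d10:-→d11:-→d12:-→d13:-→d14:-→d15:-→d16:H2→d17:-→d18:-→d19:-→d20:H2→d21:-  best=H2
  ? 221.125.0.58  path d0:H2→d1:-→d2:-→d3:-→d4:-→d5:-→d6:-→d7:-→d8:-→d9:-→d10:-→d11:-→d12:-→d13:-→d14:-→d15:-→d16:H2  best=H2
  ? 221.125.176.5  path d0:H2→d1:-→d2:-→d3:-→d4:-→d5:-→d6:-→d7:-→d8:-→d9:-→d10:-→d11:-→d12:-→d13:-→d14:-→d15:-→d16:H2→d17:-→d18:-→d19:-→d20:H2→d21:-  best=H2
  + 221.0.0.0/8 (H0) depth=8
  + 206.210.225.0/24 (H2) depth=24
  + 206.210.224.0/21 (H1) depth=21
  ? 91.54.161.164  path d0:H2→d1:H2→d2:-→d3:-  best=H2
  - 221.0.0.0/8 clear@8
  + 77.44.220.0/24 (H1) depth=24
  ? 206.210.224.0  path d0:H2→d1:-→d2:-→d3:-→d4:-→d5:-→d6:-→d7:-→d8:-→d9:-→d10:-→d11:-→d12:-→d13:-→d14:-→d15:-→d16:-→d17:-→d18:-→d19:-→d20:-→d21:H1→d22:-→d23:-  best=H1
  ? 221.125.180.155  path d0:H2→d1:-→d2:-→d3:-→d4:-→d5:-→d6:-→d7:-→d8:-→d9:-→d10:-→d11:-→d12:-→d13:-→d14:-→d15:-→d16:H2→d17:-→d18:-→d19:-→d20:H2→d21:-→d22:-→d23:-→d24:-→d25:-→d26:H2→d27:-→d28:-→d29:-→d30:-→d31:-→d32:H1  best=H1
  + 76.0.0.0/7 (H0) depth=7

== LOOKUPS ==
["H1","H2","no-route","H1","H2","H1","H2","H0","H2","H2","H2","H2","H2","H2","H1","H1"]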